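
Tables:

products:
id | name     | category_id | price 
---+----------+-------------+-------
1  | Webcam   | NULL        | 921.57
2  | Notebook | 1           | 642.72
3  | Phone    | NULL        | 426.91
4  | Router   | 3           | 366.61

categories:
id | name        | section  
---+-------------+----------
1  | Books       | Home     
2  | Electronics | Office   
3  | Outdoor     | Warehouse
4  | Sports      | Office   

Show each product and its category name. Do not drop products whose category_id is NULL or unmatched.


LEFT JOIN keeps every row from products (the left table); where category_id has no match in categories, the category columns become NULL. Walk through each product:
  - product 1 (Webcam): category_id=NULL, no match -> kept with NULL
  - product 2 (Notebook): category_id=1 -> matches Books
  - product 3 (Phone): category_id=NULL, no match -> kept with NULL
  - product 4 (Router): category_id=3 -> matches Outdoor
All 4 rows appear; 2 have NULL category.

SQL:
SELECT a.name, b.name AS category
FROM products a
LEFT JOIN categories b ON a.category_id = b.id

Result:
name     | category
---------+---------
Webcam   | NULL    
Notebook | Books   
Phone    | NULL    
Router   | Outdoor 


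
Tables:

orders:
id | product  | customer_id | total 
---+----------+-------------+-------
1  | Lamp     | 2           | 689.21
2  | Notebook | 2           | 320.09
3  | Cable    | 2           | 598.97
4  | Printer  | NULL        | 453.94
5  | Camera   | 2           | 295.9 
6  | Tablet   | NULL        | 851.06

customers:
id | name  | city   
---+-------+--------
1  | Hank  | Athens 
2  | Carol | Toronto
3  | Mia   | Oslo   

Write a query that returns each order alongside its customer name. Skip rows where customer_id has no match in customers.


INNER JOIN keeps only orders rows whose customer_id matches an id in customers. Walk through each order:
  - order 1 (Lamp): customer_id=2 -> matches Carol
  - order 2 (Notebook): customer_id=2 -> matches Carol
  - order 3 (Cable): customer_id=2 -> matches Carol
  - order 4 (Printer): customer_id=NULL, no match -> dropped
  - order 5 (Camera): customer_id=2 -> matches Carol
  - order 6 (Tablet): customer_id=NULL, no match -> dropped
So 2 of 6 rows are dropped.

SQL:
SELECT a.product, b.name AS customer
FROM orders a
INNER JOIN customers b ON a.customer_id = b.id

Result:
product  | customer
---------+---------
Lamp     | Carol   
Notebook | Carol   
Cable    | Carol   
Camera   | Carol   


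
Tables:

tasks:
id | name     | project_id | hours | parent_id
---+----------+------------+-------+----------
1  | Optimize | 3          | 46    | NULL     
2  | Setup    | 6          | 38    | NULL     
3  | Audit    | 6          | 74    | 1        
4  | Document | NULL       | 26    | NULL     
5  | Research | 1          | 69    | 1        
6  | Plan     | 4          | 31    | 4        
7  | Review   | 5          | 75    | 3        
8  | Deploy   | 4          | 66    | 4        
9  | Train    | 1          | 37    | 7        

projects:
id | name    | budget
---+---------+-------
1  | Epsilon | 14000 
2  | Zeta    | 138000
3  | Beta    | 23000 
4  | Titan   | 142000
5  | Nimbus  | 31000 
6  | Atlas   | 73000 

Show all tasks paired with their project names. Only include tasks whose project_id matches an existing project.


INNER JOIN keeps only tasks rows whose project_id matches an id in projects. Walk through each task:
  - task 1 (Optimize): project_id=3 -> matches Beta
  - task 2 (Setup): project_id=6 -> matches Atlas
  - task 3 (Audit): project_id=6 -> matches Atlas
  - task 4 (Document): project_id=NULL, no match -> dropped
  - task 5 (Research): project_id=1 -> matches Epsilon
  - task 6 (Plan): project_id=4 -> matches Titan
  - task 7 (Review): project_id=5 -> matches Nimbus
  - task 8 (Deploy): project_id=4 -> matches Titan
  - task 9 (Train): project_id=1 -> matches Epsilon
So 1 of 9 rows is dropped.

SQL:
SELECT a.name, b.name AS project
FROM tasks a
INNER JOIN projects b ON a.project_id = b.id

Result:
name     | project
---------+--------
Optimize | Beta   
Setup    | Atlas  
Audit    | Atlas  
Research | Epsilon
Plan     | Titan  
Review   | Nimbus 
Deploy   | Titan  
Train    | Epsilon


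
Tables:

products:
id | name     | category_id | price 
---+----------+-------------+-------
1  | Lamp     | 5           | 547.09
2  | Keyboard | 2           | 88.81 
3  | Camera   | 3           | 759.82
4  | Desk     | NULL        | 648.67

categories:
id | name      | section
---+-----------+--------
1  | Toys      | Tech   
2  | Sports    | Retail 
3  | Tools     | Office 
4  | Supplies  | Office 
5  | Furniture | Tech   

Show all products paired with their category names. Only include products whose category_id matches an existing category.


INNER JOIN keeps only products rows whose category_id matches an id in categories. Walk through each product:
  - product 1 (Lamp): category_id=5 -> matches Furniture
  - product 2 (Keyboard): category_id=2 -> matches Sports
  - product 3 (Camera): category_id=3 -> matches Tools
  - product 4 (Desk): category_id=NULL, no match -> dropped
So 1 of 4 rows is dropped.

SQL:
SELECT a.name, b.name AS category
FROM products a
INNER JOIN categories b ON a.category_id = b.id

Result:
name     | category 
---------+----------
Lamp     | Furniture
Keyboard | Sports   
Camera   | Tools    


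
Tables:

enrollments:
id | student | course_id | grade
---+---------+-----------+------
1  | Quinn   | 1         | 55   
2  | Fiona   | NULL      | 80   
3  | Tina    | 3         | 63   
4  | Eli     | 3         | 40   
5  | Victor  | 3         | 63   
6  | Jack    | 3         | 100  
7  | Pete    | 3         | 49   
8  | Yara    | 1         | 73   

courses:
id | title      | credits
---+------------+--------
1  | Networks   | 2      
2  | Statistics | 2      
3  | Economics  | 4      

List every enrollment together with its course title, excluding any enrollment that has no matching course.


INNER JOIN keeps only enrollments rows whose course_id matches an id in courses. Walk through each enrollment:
  - enrollment 1 (Quinn): course_id=1 -> matches Networks
  - enrollment 2 (Fiona): course_id=NULL, no match -> dropped
  - enrollment 3 (Tina): course_id=3 -> matches Economics
  - enrollment 4 (Eli): course_id=3 -> matches Economics
  - enrollment 5 (Victor): course_id=3 -> matches Economics
  - enrollment 6 (Jack): course_id=3 -> matches Economics
  - enrollment 7 (Pete): course_id=3 -> matches Economics
  - enrollment 8 (Yara): course_id=1 -> matches Networks
So 1 of 8 rows is dropped.

SQL:
SELECT a.student, b.title AS course
FROM enrollments a
INNER JOIN courses b ON a.course_id = b.id

Result:
student | course   
--------+----------
Quinn   | Networks 
Tina    | Economics
Eli     | Economics
Victor  | Economics
Jack    | Economics
Pete    | Economics
Yara    | Networks 


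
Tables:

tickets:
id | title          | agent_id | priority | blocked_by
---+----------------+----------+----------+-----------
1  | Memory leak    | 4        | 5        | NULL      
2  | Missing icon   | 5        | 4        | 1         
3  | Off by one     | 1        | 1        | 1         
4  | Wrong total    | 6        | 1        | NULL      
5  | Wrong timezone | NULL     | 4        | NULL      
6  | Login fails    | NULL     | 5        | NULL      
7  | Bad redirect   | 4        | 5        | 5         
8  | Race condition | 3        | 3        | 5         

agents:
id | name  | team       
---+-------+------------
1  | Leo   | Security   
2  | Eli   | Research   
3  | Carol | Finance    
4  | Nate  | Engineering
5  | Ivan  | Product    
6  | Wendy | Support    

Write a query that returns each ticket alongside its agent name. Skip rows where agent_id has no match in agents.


INNER JOIN keeps only tickets rows whose agent_id matches an id in agents. Walk through each ticket:
  - ticket 1 (Memory leak): agent_id=4 -> matches Nate
  - ticket 2 (Missing icon): agent_id=5 -> matches Ivan
  - ticket 3 (Off by one): agent_id=1 -> matches Leo
  - ticket 4 (Wrong total): agent_id=6 -> matches Wendy
  - ticket 5 (Wrong timezone): agent_id=NULL, no match -> dropped
  - ticket 6 (Login fails): agent_id=NULL, no match -> dropped
  - ticket 7 (Bad redirect): agent_id=4 -> matches Nate
  - ticket 8 (Race condition): agent_id=3 -> matches Carol
So 2 of 8 rows are dropped.

SQL:
SELECT a.title, b.name AS agent
FROM tickets a
INNER JOIN agents b ON a.agent_id = b.id

Result:
title          | agent
---------------+------
Memory leak    | Nate 
Missing icon   | Ivan 
Off by one     | Leo  
Wrong total    | Wendy
Bad redirect   | Nate 
Race condition | Carol


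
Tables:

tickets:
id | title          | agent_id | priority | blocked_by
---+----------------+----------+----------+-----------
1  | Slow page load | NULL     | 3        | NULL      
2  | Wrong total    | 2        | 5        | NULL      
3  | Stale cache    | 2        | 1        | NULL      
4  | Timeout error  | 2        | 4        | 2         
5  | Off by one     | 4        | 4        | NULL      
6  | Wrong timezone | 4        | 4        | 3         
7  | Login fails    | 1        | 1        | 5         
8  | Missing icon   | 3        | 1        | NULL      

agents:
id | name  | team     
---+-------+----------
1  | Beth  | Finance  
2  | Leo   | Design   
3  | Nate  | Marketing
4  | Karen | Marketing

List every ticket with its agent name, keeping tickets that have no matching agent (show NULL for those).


LEFT JOIN keeps every row from tickets (the left table); where agent_id has no match in agents, the agent columns become NULL. Walk through each ticket:
  - ticket 1 (Slow page load): agent_id=NULL, no match -> kept with NULL
  - ticket 2 (Wrong total): agent_id=2 -> matches Leo
  - ticket 3 (Stale cache): agent_id=2 -> matches Leo
  - ticket 4 (Timeout error): agent_id=2 -> matches Leo
  - ticket 5 (Off by one): agent_id=4 -> matches Karen
  - ticket 6 (Wrong timezone): agent_id=4 -> matches Karen
  - ticket 7 (Login fails): agent_id=1 -> matches Beth
  - ticket 8 (Missing icon): agent_id=3 -> matches Nate
All 8 rows appear; 1 has NULL agent.

SQL:
SELECT a.title, b.name AS agent
FROM tickets a
LEFT JOIN agents b ON a.agent_id = b.id

Result:
title          | agent
---------------+------
Slow page load | NULL 
Wrong total    | Leo  
Stale cache    | Leo  
Timeout error  | Leo  
Off by one     | Karen
Wrong timezone | Karen
Login fails    | Beth 
Missing icon   | Nate 


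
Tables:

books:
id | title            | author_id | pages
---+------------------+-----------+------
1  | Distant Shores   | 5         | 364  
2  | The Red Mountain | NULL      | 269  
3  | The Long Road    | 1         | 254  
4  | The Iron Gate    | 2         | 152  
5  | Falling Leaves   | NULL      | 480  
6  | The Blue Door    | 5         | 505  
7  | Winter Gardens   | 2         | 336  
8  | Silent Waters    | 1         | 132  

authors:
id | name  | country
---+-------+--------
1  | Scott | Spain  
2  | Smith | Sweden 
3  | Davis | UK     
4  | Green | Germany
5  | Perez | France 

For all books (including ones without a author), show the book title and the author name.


LEFT JOIN keeps every row from books (the left table); where author_id has no match in authors, the author columns become NULL. Walk through each book:
  - book 1 (Distant Shores): author_id=5 -> matches Perez
  - book 2 (The Red Mountain): author_id=NULL, no match -> kept with NULL
  - book 3 (The Long Road): author_id=1 -> matches Scott
  - book 4 (The Iron Gate): author_id=2 -> matches Smith
  - book 5 (Falling Leaves): author_id=NULL, no match -> kept with NULL
  - book 6 (The Blue Door): author_id=5 -> matches Perez
  - book 7 (Winter Gardens): author_id=2 -> matches Smith
  - book 8 (Silent Waters): author_id=1 -> matches Scott
All 8 rows appear; 2 have NULL author.

SQL:
SELECT a.title, b.name AS author
FROM books a
LEFT JOIN authors b ON a.author_id = b.id

Result:
title            | author
-----------------+-------
Distant Shores   | Perez 
The Red Mountain | NULL  
The Long Road    | Scott 
The Iron Gate    | Smith 
Falling Leaves   | NULL  
The Blue Door    | Perez 
Winter Gardens   | Smith 
Silent Waters    | Scott 


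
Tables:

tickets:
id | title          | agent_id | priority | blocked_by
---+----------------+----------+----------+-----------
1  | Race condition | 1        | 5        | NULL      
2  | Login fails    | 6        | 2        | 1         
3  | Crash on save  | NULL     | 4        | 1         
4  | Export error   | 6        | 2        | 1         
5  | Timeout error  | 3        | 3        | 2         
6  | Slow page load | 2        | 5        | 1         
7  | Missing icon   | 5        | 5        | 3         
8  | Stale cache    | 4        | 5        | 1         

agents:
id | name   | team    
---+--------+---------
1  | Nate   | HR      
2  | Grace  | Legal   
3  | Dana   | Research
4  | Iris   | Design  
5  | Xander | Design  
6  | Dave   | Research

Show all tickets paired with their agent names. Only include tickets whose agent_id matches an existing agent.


INNER JOIN keeps only tickets rows whose agent_id matches an id in agents. Walk through each ticket:
  - ticket 1 (Race condition): agent_id=1 -> matches Nate
  - ticket 2 (Login fails): agent_id=6 -> matches Dave
  - ticket 3 (Crash on save): agent_id=NULL, no match -> dropped
  - ticket 4 (Export error): agent_id=6 -> matches Dave
  - ticket 5 (Timeout error): agent_id=3 -> matches Dana
  - ticket 6 (Slow page load): agent_id=2 -> matches Grace
  - ticket 7 (Missing icon): agent_id=5 -> matches Xander
  - ticket 8 (Stale cache): agent_id=4 -> matches Iris
So 1 of 8 rows is dropped.

SQL:
SELECT a.title, b.name AS agent
FROM tickets a
INNER JOIN agents b ON a.agent_id = b.id

Result:
title          | agent 
---------------+-------
Race condition | Nate  
Login fails    | Dave  
Export error   | Dave  
Timeout error  | Dana  
Slow page load | Grace 
Missing icon   | Xander
Stale cache    | Iris  


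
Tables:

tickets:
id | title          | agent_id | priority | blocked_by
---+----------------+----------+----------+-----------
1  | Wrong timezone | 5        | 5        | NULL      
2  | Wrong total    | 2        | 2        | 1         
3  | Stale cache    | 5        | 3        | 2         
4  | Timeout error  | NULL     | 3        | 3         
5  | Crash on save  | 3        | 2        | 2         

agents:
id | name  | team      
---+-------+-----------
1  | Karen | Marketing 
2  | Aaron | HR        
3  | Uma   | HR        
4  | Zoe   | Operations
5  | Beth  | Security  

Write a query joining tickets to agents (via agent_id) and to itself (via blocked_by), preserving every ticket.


Two LEFT JOINs from the same base table tickets: one to agents via agent_id, one to tickets itself via blocked_by. Both are LEFT so every ticket is preserved.
Match against agents:
  - ticket 1 (Wrong timezone): agent_id=5 -> matches Beth
  - ticket 2 (Wrong total): agent_id=2 -> matches Aaron
  - ticket 3 (Stale cache): agent_id=5 -> matches Beth
  - ticket 4 (Timeout error): agent_id=NULL, no match -> kept with NULL
  - ticket 5 (Crash on save): agent_id=3 -> matches Uma
Match against tickets (self):
  - ticket 1 (Wrong timezone): blocked_by=NULL -> NULL
  - ticket 2 (Wrong total): blocked_by=1 -> Wrong timezone
  - ticket 3 (Stale cache): blocked_by=2 -> Wrong total
  - ticket 4 (Timeout error): blocked_by=3 -> Stale cache
  - ticket 5 (Crash on save): blocked_by=2 -> Wrong total

SQL:
SELECT a.title, b.name AS agent, c.title AS blocked_by
FROM tickets a
LEFT JOIN agents b ON a.agent_id = b.id
LEFT JOIN tickets c ON a.blocked_by = c.id

Result:
title          | agent | blocked_by    
---------------+-------+---------------
Wrong timezone | Beth  | NULL          
Wrong total    | Aaron | Wrong timezone
Stale cache    | Beth  | Wrong total   
Timeout error  | NULL  | Stale cache   
Crash on save  | Uma   | Wrong total   


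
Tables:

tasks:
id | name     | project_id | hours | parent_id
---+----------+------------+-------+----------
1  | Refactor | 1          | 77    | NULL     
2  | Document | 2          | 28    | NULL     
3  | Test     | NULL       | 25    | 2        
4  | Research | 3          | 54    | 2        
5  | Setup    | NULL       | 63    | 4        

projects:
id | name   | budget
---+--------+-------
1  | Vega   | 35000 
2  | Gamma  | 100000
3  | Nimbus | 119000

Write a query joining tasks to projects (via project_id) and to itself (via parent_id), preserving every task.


Two LEFT JOINs from the same base table tasks: one to projects via project_id, one to tasks itself via parent_id. Both are LEFT so every task is preserved.
Match against projects:
  - task 1 (Refactor): project_id=1 -> matches Vega
  - task 2 (Document): project_id=2 -> matches Gamma
  - task 3 (Test): project_id=NULL, no match -> kept with NULL
  - task 4 (Research): project_id=3 -> matches Nimbus
  - task 5 (Setup): project_id=NULL, no match -> kept with NULL
Match against tasks (self):
  - task 1 (Refactor): parent_id=NULL -> NULL
  - task 2 (Document): parent_id=NULL -> NULL
  - task 3 (Test): parent_id=2 -> Document
  - task 4 (Research): parent_id=2 -> Document
  - task 5 (Setup): parent_id=4 -> Research

SQL:
SELECT a.name, b.name AS project, c.name AS parent
FROM tasks a
LEFT JOIN projects b ON a.project_id = b.id
LEFT JOIN tasks c ON a.parent_id = c.id

Result:
name     | project | parent  
---------+---------+---------
Refactor | Vega    | NULL    
Document | Gamma   | NULL    
Test     | NULL    | Document
Research | Nimbus  | Document
Setup    | NULL    | Research


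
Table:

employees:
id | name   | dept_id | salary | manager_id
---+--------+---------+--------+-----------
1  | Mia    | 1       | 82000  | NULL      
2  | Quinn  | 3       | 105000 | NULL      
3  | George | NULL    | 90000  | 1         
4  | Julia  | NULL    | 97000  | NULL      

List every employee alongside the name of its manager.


This is a self-join: employees is joined to a second copy of itself, matching each row's manager_id to another row's id. Use LEFT JOIN so rows with manager_id=NULL are kept.
  - employee 1 (Mia): manager_id=NULL -> NULL
  - employee 2 (Quinn): manager_id=NULL -> NULL
  - employee 3 (George): manager_id=1 -> Mia
  - employee 4 (Julia): manager_id=NULL -> NULL

SQL:
SELECT a.name AS item, b.name AS manager
FROM employees a
LEFT JOIN employees b ON a.manager_id = b.id

Result:
item   | manager
-------+--------
Mia    | NULL   
Quinn  | NULL   
George | Mia    
Julia  | NULL   


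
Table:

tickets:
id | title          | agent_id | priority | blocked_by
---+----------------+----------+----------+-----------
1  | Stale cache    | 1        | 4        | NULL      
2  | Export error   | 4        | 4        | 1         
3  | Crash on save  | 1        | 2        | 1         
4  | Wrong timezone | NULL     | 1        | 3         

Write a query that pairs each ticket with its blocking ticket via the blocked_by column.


This is a self-join: tickets is joined to a second copy of itself, matching each row's blocked_by to another row's id. Use LEFT JOIN so rows with blocked_by=NULL are kept.
  - ticket 1 (Stale cache): blocked_by=NULL -> NULL
  - ticket 2 (Export error): blocked_by=1 -> Stale cache
  - ticket 3 (Crash on save): blocked_by=1 -> Stale cache
  - ticket 4 (Wrong timezone): blocked_by=3 -> Crash on save

SQL:
SELECT a.title AS item, b.title AS blocked_by
FROM tickets a
LEFT JOIN tickets b ON a.blocked_by = b.id

Result:
item           | blocked_by   
---------------+--------------
Stale cache    | NULL         
Export error   | Stale cache  
Crash on save  | Stale cache  
Wrong timezone | Crash on save


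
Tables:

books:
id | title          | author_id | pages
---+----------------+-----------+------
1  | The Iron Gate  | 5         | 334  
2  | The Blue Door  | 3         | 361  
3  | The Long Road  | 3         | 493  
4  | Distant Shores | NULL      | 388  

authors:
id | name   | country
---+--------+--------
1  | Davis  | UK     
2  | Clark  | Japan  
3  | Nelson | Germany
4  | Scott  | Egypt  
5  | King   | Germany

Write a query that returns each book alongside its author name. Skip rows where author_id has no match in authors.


INNER JOIN keeps only books rows whose author_id matches an id in authors. Walk through each book:
  - book 1 (The Iron Gate): author_id=5 -> matches King
  - book 2 (The Blue Door): author_id=3 -> matches Nelson
  - book 3 (The Long Road): author_id=3 -> matches Nelson
  - book 4 (Distant Shores): author_id=NULL, no match -> dropped
So 1 of 4 rows is dropped.

SQL:
SELECT a.title, b.name AS author
FROM books a
INNER JOIN authors b ON a.author_id = b.id

Result:
title         | author
--------------+-------
The Iron Gate | King  
The Blue Door | Nelson
The Long Road | Nelson


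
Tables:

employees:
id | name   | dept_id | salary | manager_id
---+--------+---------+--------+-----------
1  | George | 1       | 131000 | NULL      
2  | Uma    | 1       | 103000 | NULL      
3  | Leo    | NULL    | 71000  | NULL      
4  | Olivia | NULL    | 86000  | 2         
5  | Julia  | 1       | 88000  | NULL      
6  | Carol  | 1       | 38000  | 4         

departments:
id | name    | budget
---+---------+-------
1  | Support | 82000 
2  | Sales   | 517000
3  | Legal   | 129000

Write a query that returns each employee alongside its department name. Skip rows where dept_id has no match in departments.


INNER JOIN keeps only employees rows whose dept_id matches an id in departments. Walk through each employee:
  - employee 1 (George): dept_id=1 -> matches Support
  - employee 2 (Uma): dept_id=1 -> matches Support
  - employee 3 (Leo): dept_id=NULL, no match -> dropped
  - employee 4 (Olivia): dept_id=NULL, no match -> dropped
  - employee 5 (Julia): dept_id=1 -> matches Support
  - employee 6 (Carol): dept_id=1 -> matches Support
So 2 of 6 rows are dropped.

SQL:
SELECT a.name, b.name AS department
FROM employees a
INNER JOIN departments b ON a.dept_id = b.id

Result:
name   | department
-------+-----------
George | Support   
Uma    | Support   
Julia  | Support   
Carol  | Support   


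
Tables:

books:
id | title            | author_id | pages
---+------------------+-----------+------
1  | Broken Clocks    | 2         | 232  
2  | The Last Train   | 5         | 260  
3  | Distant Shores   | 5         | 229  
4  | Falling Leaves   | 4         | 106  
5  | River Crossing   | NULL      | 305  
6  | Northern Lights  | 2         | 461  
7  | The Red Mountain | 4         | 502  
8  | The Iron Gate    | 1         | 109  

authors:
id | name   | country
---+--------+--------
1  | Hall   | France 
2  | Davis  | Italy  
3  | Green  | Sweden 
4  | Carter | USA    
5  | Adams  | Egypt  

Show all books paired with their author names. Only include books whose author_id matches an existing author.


INNER JOIN keeps only books rows whose author_id matches an id in authors. Walk through each book:
  - book 1 (Broken Clocks): author_id=2 -> matches Davis
  - book 2 (The Last Train): author_id=5 -> matches Adams
  - book 3 (Distant Shores): author_id=5 -> matches Adams
  - book 4 (Falling Leaves): author_id=4 -> matches Carter
  - book 5 (River Crossing): author_id=NULL, no match -> dropped
  - book 6 (Northern Lights): author_id=2 -> matches Davis
  - book 7 (The Red Mountain): author_id=4 -> matches Carter
  - book 8 (The Iron Gate): author_id=1 -> matches Hall
So 1 of 8 rows is dropped.

SQL:
SELECT a.title, b.name AS author
FROM books a
INNER JOIN authors b ON a.author_id = b.id

Result:
title            | author
-----------------+-------
Broken Clocks    | Davis 
The Last Train   | Adams 
Distant Shores   | Adams 
Falling Leaves   | Carter
Northern Lights  | Davis 
The Red Mountain | Carter
The Iron Gate    | Hall  


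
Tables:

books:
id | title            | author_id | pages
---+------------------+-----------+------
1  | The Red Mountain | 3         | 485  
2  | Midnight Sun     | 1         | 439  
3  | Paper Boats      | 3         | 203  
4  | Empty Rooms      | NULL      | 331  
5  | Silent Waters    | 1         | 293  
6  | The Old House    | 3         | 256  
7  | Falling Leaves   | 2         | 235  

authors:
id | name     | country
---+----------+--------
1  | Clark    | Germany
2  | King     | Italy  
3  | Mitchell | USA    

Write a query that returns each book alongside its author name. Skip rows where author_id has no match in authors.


INNER JOIN keeps only books rows whose author_id matches an id in authors. Walk through each book:
  - book 1 (The Red Mountain): author_id=3 -> matches Mitchell
  - book 2 (Midnight Sun): author_id=1 -> matches Clark
  - book 3 (Paper Boats): author_id=3 -> matches Mitchell
  - book 4 (Empty Rooms): author_id=NULL, no match -> dropped
  - book 5 (Silent Waters): author_id=1 -> matches Clark
  - book 6 (The Old House): author_id=3 -> matches Mitchell
  - book 7 (Falling Leaves): author_id=2 -> matches King
So 1 of 7 rows is dropped.

SQL:
SELECT a.title, b.name AS author
FROM books a
INNER JOIN authors b ON a.author_id = b.id

Result:
title            | author  
-----------------+---------
The Red Mountain | Mitchell
Midnight Sun     | Clark   
Paper Boats      | Mitchell
Silent Waters    | Clark   
The Old House    | Mitchell
Falling Leaves   | King    


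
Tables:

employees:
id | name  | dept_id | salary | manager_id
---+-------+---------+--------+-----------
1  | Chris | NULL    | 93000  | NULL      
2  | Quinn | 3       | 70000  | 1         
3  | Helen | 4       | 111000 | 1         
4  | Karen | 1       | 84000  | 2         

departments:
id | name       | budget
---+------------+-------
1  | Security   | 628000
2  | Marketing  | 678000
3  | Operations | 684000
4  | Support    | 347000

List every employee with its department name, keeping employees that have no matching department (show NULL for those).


LEFT JOIN keeps every row from employees (the left table); where dept_id has no match in departments, the department columns become NULL. Walk through each employee:
  - employee 1 (Chris): dept_id=NULL, no match -> kept with NULL
  - employee 2 (Quinn): dept_id=3 -> matches Operations
  - employee 3 (Helen): dept_id=4 -> matches Support
  - employee 4 (Karen): dept_id=1 -> matches Security
All 4 rows appear; 1 has NULL department.

SQL:
SELECT a.name, b.name AS department
FROM employees a
LEFT JOIN departments b ON a.dept_id = b.id

Result:
name  | department
------+-----------
Chris | NULL      
Quinn | Operations
Helen | Support   
Karen | Security  


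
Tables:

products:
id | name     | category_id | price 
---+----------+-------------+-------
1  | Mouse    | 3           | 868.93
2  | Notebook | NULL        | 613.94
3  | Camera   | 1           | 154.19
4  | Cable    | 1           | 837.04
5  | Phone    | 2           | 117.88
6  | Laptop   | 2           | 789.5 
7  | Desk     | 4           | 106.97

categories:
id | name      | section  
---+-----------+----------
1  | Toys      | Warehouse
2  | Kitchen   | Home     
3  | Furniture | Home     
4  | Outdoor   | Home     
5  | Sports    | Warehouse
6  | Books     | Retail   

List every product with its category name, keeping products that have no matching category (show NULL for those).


LEFT JOIN keeps every row from products (the left table); where category_id has no match in categories, the category columns become NULL. Walk through each product:
  - product 1 (Mouse): category_id=3 -> matches Furniture
  - product 2 (Notebook): category_id=NULL, no match -> kept with NULL
  - product 3 (Camera): category_id=1 -> matches Toys
  - product 4 (Cable): category_id=1 -> matches Toys
  - product 5 (Phone): category_id=2 -> matches Kitchen
  - product 6 (Laptop): category_id=2 -> matches Kitchen
  - product 7 (Desk): category_id=4 -> matches Outdoor
All 7 rows appear; 1 has NULL category.

SQL:
SELECT a.name, b.name AS category
FROM products a
LEFT JOIN categories b ON a.category_id = b.id

Result:
name     | category 
---------+----------
Mouse    | Furniture
Notebook | NULL     
Camera   | Toys     
Cable    | Toys     
Phone    | Kitchen  
Laptop   | Kitchen  
Desk     | Outdoor  


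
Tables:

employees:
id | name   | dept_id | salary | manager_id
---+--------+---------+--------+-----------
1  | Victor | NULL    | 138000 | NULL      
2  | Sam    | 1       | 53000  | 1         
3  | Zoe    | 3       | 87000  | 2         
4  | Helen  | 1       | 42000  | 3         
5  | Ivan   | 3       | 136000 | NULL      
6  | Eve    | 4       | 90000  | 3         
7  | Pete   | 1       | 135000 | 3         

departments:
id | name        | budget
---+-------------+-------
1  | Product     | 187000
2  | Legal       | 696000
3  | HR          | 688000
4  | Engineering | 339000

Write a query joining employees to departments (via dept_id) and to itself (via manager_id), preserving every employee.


Two LEFT JOINs from the same base table employees: one to departments via dept_id, one to employees itself via manager_id. Both are LEFT so every employee is preserved.
Match against departments:
  - employee 1 (Victor): dept_id=NULL, no match -> kept with NULL
  - employee 2 (Sam): dept_id=1 -> matches Product
  - employee 3 (Zoe): dept_id=3 -> matches HR
  - employee 4 (Helen): dept_id=1 -> matches Product
  - employee 5 (Ivan): dept_id=3 -> matches HR
  - employee 6 (Eve): dept_id=4 -> matches Engineering
  - employee 7 (Pete): dept_id=1 -> matches Product
Match against employees (self):
  - employee 1 (Victor): manager_id=NULL -> NULL
  - employee 2 (Sam): manager_id=1 -> Victor
  - employee 3 (Zoe): manager_id=2 -> Sam
  - employee 4 (Helen): manager_id=3 -> Zoe
  - employee 5 (Ivan): manager_id=NULL -> NULL
  - employee 6 (Eve): manager_id=3 -> Zoe
  - employee 7 (Pete): manager_id=3 -> Zoe

SQL:
SELECT a.name, b.name AS department, c.name AS manager
FROM employees a
LEFT JOIN departments b ON a.dept_id = b.id
LEFT JOIN employees c ON a.manager_id = c.id

Result:
name   | department  | manager
-------+-------------+--------
Victor | NULL        | NULL   
Sam    | Product     | Victor 
Zoe    | HR          | Sam    
Helen  | Product     | Zoe    
Ivan   | HR          | NULL   
Eve    | Engineering | Zoe    
Pete   | Product     | Zoe    


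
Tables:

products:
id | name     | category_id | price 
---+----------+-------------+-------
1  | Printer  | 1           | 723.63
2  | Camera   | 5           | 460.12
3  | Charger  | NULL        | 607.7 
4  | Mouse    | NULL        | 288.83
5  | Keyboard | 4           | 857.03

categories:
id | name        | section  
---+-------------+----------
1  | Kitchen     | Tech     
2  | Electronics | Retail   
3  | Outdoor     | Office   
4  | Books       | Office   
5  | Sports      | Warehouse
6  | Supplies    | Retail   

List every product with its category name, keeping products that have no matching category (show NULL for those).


LEFT JOIN keeps every row from products (the left table); where category_id has no match in categories, the category columns become NULL. Walk through each product:
  - product 1 (Printer): category_id=1 -> matches Kitchen
  - product 2 (Camera): category_id=5 -> matches Sports
  - product 3 (Charger): category_id=NULL, no match -> kept with NULL
  - product 4 (Mouse): category_id=NULL, no match -> kept with NULL
  - product 5 (Keyboard): category_id=4 -> matches Books
All 5 rows appear; 2 have NULL category.

SQL:
SELECT a.name, b.name AS category
FROM products a
LEFT JOIN categories b ON a.category_id = b.id

Result:
name     | category
---------+---------
Printer  | Kitchen 
Camera   | Sports  
Charger  | NULL    
Mouse    | NULL    
Keyboard | Books   


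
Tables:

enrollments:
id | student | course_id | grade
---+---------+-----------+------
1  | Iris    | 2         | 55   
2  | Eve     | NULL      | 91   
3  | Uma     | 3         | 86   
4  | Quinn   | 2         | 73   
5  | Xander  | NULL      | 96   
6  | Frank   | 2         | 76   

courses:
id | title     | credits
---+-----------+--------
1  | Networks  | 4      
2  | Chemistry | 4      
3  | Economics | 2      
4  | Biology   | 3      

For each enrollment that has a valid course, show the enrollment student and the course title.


INNER JOIN keeps only enrollments rows whose course_id matches an id in courses. Walk through each enrollment:
  - enrollment 1 (Iris): course_id=2 -> matches Chemistry
  - enrollment 2 (Eve): course_id=NULL, no match -> dropped
  - enrollment 3 (Uma): course_id=3 -> matches Economics
  - enrollment 4 (Quinn): course_id=2 -> matches Chemistry
  - enrollment 5 (Xander): course_id=NULL, no match -> dropped
  - enrollment 6 (Frank): course_id=2 -> matches Chemistry
So 2 of 6 rows are dropped.

SQL:
SELECT a.student, b.title AS course
FROM enrollments a
INNER JOIN courses b ON a.course_id = b.id

Result:
student | course   
--------+----------
Iris    | Chemistry
Uma     | Economics
Quinn   | Chemistry
Frank   | Chemistry


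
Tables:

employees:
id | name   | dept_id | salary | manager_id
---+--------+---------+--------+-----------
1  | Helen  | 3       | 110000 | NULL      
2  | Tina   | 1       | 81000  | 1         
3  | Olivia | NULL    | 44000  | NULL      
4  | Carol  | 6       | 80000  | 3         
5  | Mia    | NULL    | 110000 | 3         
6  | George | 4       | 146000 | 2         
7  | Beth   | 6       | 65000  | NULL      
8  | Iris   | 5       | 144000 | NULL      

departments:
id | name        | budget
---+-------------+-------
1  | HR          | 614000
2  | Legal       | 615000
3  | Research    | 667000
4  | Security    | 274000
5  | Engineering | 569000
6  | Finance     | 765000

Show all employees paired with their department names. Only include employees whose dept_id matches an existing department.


INNER JOIN keeps only employees rows whose dept_id matches an id in departments. Walk through each employee:
  - employee 1 (Helen): dept_id=3 -> matches Research
  - employee 2 (Tina): dept_id=1 -> matches HR
  - employee 3 (Olivia): dept_id=NULL, no match -> dropped
  - employee 4 (Carol): dept_id=6 -> matches Finance
  - employee 5 (Mia): dept_id=NULL, no match -> dropped
  - employee 6 (George): dept_id=4 -> matches Security
  - employee 7 (Beth): dept_id=6 -> matches Finance
  - employee 8 (Iris): dept_id=5 -> matches Engineering
So 2 of 8 rows are dropped.

SQL:
SELECT a.name, b.name AS department
FROM employees a
INNER JOIN departments b ON a.dept_id = b.id

Result:
name   | department 
-------+------------
Helen  | Research   
Tina   | HR         
Carol  | Finance    
George | Security   
Beth   | Finance    
Iris   | Engineering


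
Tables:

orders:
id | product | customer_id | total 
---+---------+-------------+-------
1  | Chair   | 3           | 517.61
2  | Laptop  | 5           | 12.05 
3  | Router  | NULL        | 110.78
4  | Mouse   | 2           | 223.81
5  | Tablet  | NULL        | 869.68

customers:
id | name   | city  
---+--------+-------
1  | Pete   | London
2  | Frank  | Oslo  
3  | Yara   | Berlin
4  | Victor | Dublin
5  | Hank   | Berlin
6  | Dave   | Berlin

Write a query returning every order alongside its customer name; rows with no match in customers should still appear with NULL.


LEFT JOIN keeps every row from orders (the left table); where customer_id has no match in customers, the customer columns become NULL. Walk through each order:
  - order 1 (Chair): customer_id=3 -> matches Yara
  - order 2 (Laptop): customer_id=5 -> matches Hank
  - order 3 (Router): customer_id=NULL, no match -> kept with NULL
  - order 4 (Mouse): customer_id=2 -> matches Frank
  - order 5 (Tablet): customer_id=NULL, no match -> kept with NULL
All 5 rows appear; 2 have NULL customer.

SQL:
SELECT a.product, b.name AS customer
FROM orders a
LEFT JOIN customers b ON a.customer_id = b.id

Result:
product | customer
--------+---------
Chair   | Yara    
Laptop  | Hank    
Router  | NULL    
Mouse   | Frank   
Tablet  | NULL    


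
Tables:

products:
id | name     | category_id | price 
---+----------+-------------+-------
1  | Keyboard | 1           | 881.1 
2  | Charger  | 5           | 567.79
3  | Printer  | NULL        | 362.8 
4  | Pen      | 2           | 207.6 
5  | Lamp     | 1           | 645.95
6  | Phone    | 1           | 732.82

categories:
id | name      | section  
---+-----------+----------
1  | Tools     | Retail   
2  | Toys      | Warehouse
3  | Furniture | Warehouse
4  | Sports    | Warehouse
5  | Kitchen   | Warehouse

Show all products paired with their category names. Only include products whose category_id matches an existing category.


INNER JOIN keeps only products rows whose category_id matches an id in categories. Walk through each product:
  - product 1 (Keyboard): category_id=1 -> matches Tools
  - product 2 (Charger): category_id=5 -> matches Kitchen
  - product 3 (Printer): category_id=NULL, no match -> dropped
  - product 4 (Pen): category_id=2 -> matches Toys
  - product 5 (Lamp): category_id=1 -> matches Tools
  - product 6 (Phone): category_id=1 -> matches Tools
So 1 of 6 rows is dropped.

SQL:
SELECT a.name, b.name AS category
FROM products a
INNER JOIN categories b ON a.category_id = b.id

Result:
name     | category
---------+---------
Keyboard | Tools   
Charger  | Kitchen 
Pen      | Toys    
Lamp     | Tools   
Phone    | Tools   


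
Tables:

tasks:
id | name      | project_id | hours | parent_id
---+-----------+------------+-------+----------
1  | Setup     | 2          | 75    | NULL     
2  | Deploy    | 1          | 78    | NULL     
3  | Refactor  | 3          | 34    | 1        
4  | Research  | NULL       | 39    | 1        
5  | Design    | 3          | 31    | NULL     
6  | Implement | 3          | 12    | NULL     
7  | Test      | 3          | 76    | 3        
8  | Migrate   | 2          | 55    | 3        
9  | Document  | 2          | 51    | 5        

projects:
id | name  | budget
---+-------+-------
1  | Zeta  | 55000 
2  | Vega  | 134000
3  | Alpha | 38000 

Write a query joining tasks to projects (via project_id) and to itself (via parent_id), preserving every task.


Two LEFT JOINs from the same base table tasks: one to projects via project_id, one to tasks itself via parent_id. Both are LEFT so every task is preserved.
Match against projects:
  - task 1 (Setup): project_id=2 -> matches Vega
  - task 2 (Deploy): project_id=1 -> matches Zeta
  - task 3 (Refactor): project_id=3 -> matches Alpha
  - task 4 (Research): project_id=NULL, no match -> kept with NULL
  - task 5 (Design): project_id=3 -> matches Alpha
  - task 6 (Implement): project_id=3 -> matches Alpha
  - task 7 (Test): project_id=3 -> matches Alpha
  - task 8 (Migrate): project_id=2 -> matches Vega
  - task 9 (Document): project_id=2 -> matches Vega
Match against tasks (self):
  - task 1 (Setup): parent_id=NULL -> NULL
  - task 2 (Deploy): parent_id=NULL -> NULL
  - task 3 (Refactor): parent_id=1 -> Setup
  - task 4 (Research): parent_id=1 -> Setup
  - task 5 (Design): parent_id=NULL -> NULL
  - task 6 (Implement): parent_id=NULL -> NULL
  - task 7 (Test): parent_id=3 -> Refactor
  - task 8 (Migrate): parent_id=3 -> Refactor
  - task 9 (Document): parent_id=5 -> Design

SQL:
SELECT a.name, b.name AS project, c.name AS parent
FROM tasks a
LEFT JOIN projects b ON a.project_id = b.id
LEFT JOIN tasks c ON a.parent_id = c.id

Result:
name      | project | parent  
----------+---------+---------
Setup     | Vega    | NULL    
Deploy    | Zeta    | NULL    
Refactor  | Alpha   | Setup   
Research  | NULL    | Setup   
Design    | Alpha   | NULL    
Implement | Alpha   | NULL    
Test      | Alpha   | Refactor
Migrate   | Vega    | Refactor
Document  | Vega    | Design  


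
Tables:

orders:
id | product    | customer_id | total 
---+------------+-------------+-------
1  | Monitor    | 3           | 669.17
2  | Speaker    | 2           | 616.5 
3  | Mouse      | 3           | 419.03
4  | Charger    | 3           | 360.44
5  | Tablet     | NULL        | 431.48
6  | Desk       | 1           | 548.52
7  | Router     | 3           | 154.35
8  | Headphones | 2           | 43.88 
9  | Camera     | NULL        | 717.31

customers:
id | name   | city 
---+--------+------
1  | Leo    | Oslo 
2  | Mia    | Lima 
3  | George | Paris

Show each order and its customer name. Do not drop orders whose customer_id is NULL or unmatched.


LEFT JOIN keeps every row from orders (the left table); where customer_id has no match in customers, the customer columns become NULL. Walk through each order:
  - order 1 (Monitor): customer_id=3 -> matches George
  - order 2 (Speaker): customer_id=2 -> matches Mia
  - order 3 (Mouse): customer_id=3 -> matches George
  - order 4 (Charger): customer_id=3 -> matches George
  - order 5 (Tablet): customer_id=NULL, no match -> kept with NULL
  - order 6 (Desk): customer_id=1 -> matches Leo
  - order 7 (Router): customer_id=3 -> matches George
  - order 8 (Headphones): customer_id=2 -> matches Mia
  - order 9 (Camera): customer_id=NULL, no match -> kept with NULL
All 9 rows appear; 2 have NULL customer.

SQL:
SELECT a.product, b.name AS customer
FROM orders a
LEFT JOIN customers b ON a.customer_id = b.id

Result:
product    | customer
-----------+---------
Monitor    | George  
Speaker    | Mia     
Mouse      | George  
Charger    | George  
Tablet     | NULL    
Desk       | Leo     
Router     | George  
Headphones | Mia     
Camera     | NULL    
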